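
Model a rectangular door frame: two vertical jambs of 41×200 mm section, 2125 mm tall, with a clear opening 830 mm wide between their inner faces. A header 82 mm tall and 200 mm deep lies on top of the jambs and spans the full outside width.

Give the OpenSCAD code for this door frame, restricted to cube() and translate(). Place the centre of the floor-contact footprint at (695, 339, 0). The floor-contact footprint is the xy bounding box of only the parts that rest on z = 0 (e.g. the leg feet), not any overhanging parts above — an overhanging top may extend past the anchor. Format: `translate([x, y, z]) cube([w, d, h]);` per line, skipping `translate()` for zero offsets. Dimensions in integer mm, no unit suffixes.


translate([239, 239, 0]) cube([41, 200, 2125]);
translate([1110, 239, 0]) cube([41, 200, 2125]);
translate([239, 239, 2125]) cube([912, 200, 82]);


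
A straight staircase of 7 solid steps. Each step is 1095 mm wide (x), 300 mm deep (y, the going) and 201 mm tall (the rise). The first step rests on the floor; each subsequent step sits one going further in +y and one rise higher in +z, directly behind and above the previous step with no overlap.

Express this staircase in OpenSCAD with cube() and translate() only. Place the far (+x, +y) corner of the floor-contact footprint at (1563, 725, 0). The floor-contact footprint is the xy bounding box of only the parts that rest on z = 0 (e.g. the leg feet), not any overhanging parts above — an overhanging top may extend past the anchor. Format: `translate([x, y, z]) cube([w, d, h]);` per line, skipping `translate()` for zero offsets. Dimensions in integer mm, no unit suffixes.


translate([468, 425, 0]) cube([1095, 300, 201]);
translate([468, 725, 201]) cube([1095, 300, 201]);
translate([468, 1025, 402]) cube([1095, 300, 201]);
translate([468, 1325, 603]) cube([1095, 300, 201]);
translate([468, 1625, 804]) cube([1095, 300, 201]);
translate([468, 1925, 1005]) cube([1095, 300, 201]);
translate([468, 2225, 1206]) cube([1095, 300, 201]);


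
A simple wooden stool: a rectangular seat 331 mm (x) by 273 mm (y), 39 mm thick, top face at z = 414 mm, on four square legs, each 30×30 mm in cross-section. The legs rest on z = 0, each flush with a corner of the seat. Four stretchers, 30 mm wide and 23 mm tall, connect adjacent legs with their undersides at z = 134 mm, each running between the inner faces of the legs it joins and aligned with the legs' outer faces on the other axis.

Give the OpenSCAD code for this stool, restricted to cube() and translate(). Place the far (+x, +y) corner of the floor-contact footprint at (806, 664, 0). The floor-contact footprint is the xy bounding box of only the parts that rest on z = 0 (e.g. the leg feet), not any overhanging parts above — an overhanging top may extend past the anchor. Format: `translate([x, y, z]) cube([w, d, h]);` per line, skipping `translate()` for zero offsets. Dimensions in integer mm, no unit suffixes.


translate([475, 391, 375]) cube([331, 273, 39]);
translate([475, 391, 0]) cube([30, 30, 375]);
translate([776, 391, 0]) cube([30, 30, 375]);
translate([475, 634, 0]) cube([30, 30, 375]);
translate([776, 634, 0]) cube([30, 30, 375]);
translate([505, 391, 134]) cube([271, 30, 23]);
translate([505, 634, 134]) cube([271, 30, 23]);
translate([475, 421, 134]) cube([30, 213, 23]);
translate([776, 421, 134]) cube([30, 213, 23]);


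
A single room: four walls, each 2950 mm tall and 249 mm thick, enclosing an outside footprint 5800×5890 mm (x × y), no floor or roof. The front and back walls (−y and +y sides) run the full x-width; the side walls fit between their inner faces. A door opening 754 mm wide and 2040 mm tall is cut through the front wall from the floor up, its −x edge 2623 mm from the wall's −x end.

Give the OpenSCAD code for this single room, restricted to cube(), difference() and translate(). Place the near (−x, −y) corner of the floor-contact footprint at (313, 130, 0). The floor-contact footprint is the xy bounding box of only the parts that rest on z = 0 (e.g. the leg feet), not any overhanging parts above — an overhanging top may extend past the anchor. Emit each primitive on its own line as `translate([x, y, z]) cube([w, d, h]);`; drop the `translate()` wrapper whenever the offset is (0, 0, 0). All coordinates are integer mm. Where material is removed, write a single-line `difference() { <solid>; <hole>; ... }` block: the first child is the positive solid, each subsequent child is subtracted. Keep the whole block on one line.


difference() { translate([313, 130, 0]) cube([5800, 249, 2950]); translate([2936, 130, 0]) cube([754, 249, 2040]); }
translate([313, 5771, 0]) cube([5800, 249, 2950]);
translate([313, 379, 0]) cube([249, 5392, 2950]);
translate([5864, 379, 0]) cube([249, 5392, 2950]);


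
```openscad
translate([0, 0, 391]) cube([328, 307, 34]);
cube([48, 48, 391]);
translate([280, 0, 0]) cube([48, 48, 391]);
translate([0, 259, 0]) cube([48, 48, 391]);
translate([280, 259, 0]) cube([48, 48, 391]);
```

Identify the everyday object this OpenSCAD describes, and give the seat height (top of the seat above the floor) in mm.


A stool. The seat height is 425 mm.

A 328×307×34 slab at z = 391 on four corner posts — a stool. The seat top is 391 + 34 = 425 mm.


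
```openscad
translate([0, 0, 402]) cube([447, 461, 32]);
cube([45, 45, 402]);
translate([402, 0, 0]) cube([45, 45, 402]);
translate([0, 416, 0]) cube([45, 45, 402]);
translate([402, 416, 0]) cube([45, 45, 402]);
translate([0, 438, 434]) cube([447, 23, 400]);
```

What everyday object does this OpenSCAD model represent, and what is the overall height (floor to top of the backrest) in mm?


A chair. The overall height is 834 mm.

A slab on four corner posts with a tall panel at the back — a chair. The seat slab sits at z = 402 with thickness 32, and the 400 mm backrest starts at the seat top, so the overall height is 402 + 32 + 400 = 834 mm.


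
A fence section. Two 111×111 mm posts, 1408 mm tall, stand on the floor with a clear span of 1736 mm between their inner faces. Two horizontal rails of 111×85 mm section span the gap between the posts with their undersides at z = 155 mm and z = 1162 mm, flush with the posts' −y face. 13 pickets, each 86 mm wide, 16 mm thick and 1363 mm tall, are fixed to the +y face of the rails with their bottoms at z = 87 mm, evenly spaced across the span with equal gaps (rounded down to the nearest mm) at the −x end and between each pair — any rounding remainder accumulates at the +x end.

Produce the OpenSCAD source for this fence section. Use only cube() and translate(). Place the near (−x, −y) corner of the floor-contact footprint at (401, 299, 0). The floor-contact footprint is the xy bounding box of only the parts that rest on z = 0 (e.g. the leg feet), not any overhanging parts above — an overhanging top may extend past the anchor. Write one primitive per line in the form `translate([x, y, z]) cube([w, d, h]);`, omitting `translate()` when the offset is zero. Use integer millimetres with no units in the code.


translate([401, 299, 0]) cube([111, 111, 1408]);
translate([2248, 299, 0]) cube([111, 111, 1408]);
translate([512, 299, 155]) cube([1736, 111, 85]);
translate([512, 299, 1162]) cube([1736, 111, 85]);
translate([556, 410, 87]) cube([86, 16, 1363]);
translate([686, 410, 87]) cube([86, 16, 1363]);
translate([816, 410, 87]) cube([86, 16, 1363]);
translate([946, 410, 87]) cube([86, 16, 1363]);
translate([1076, 410, 87]) cube([86, 16, 1363]);
translate([1206, 410, 87]) cube([86, 16, 1363]);
translate([1336, 410, 87]) cube([86, 16, 1363]);
translate([1466, 410, 87]) cube([86, 16, 1363]);
translate([1596, 410, 87]) cube([86, 16, 1363]);
translate([1726, 410, 87]) cube([86, 16, 1363]);
translate([1856, 410, 87]) cube([86, 16, 1363]);
translate([1986, 410, 87]) cube([86, 16, 1363]);
translate([2116, 410, 87]) cube([86, 16, 1363]);


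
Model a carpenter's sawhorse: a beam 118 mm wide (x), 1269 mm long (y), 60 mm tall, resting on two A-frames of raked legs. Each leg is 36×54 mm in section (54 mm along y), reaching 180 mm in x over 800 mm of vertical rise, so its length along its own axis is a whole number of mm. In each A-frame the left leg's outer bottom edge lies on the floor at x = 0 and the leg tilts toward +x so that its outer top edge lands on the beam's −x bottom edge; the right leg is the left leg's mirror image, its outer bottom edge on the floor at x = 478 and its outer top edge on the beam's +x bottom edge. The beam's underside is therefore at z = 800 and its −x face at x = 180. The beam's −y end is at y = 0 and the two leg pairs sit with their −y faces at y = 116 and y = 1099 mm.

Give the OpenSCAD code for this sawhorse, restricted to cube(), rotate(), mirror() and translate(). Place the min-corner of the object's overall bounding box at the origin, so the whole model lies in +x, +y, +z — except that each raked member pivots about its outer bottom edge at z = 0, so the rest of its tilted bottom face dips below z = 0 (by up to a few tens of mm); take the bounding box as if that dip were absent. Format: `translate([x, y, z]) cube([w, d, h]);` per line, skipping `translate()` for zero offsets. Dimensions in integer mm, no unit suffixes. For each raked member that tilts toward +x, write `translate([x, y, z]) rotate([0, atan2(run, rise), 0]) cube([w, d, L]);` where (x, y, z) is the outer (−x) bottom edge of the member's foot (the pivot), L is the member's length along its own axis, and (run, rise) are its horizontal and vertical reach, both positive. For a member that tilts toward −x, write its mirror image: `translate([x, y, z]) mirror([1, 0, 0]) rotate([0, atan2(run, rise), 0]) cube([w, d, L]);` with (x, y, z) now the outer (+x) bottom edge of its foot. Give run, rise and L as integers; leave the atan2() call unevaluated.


// leg length = √(180² + 800²) = 820
// right-leg outer foot x = 2·180 + 118 = 478
// beam min-corner = (180, 0, 800)
translate([180, 0, 800]) cube([118, 1269, 60]);
translate([0, 116, 0]) rotate([0, atan2(180, 800), 0]) cube([36, 54, 820]);
translate([478, 116, 0]) mirror([1, 0, 0]) rotate([0, atan2(180, 800), 0]) cube([36, 54, 820]);
translate([0, 1099, 0]) rotate([0, atan2(180, 800), 0]) cube([36, 54, 820]);
translate([478, 1099, 0]) mirror([1, 0, 0]) rotate([0, atan2(180, 800), 0]) cube([36, 54, 820]);


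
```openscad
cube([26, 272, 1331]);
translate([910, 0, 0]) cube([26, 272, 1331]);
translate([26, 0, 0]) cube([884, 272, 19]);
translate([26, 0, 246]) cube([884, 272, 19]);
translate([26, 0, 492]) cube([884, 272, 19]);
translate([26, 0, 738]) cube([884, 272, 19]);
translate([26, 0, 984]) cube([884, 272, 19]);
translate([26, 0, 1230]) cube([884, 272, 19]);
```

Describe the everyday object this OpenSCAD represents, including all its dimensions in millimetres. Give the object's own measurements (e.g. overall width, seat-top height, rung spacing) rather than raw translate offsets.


An open bookshelf. Two side panels, each 26 mm thick, 272 mm deep and 1331 mm tall, stand 936 mm apart (outside-to-outside). Between them sit 6 shelves, each 19 mm thick and 272 mm deep, spanning the full gap between the sides. The bottom shelf rests on the floor (its underside at z = 0) and the clear gap between one shelf's top and the next shelf's underside is 227 mm.


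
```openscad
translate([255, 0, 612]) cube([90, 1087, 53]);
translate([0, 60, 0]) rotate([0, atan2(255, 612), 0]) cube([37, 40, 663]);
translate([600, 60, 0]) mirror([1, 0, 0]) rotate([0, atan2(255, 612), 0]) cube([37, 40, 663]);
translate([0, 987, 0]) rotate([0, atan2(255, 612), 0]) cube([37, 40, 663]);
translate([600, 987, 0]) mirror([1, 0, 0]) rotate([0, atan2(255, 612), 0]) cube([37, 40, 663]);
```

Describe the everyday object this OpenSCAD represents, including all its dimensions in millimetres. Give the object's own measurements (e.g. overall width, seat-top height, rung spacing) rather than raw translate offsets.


A sawhorse. A 90×1087×53 mm beam (x, y, z) sits on two A-frame leg pairs. Each pair is two raked legs of 37×40 mm section (40 mm along y) splaying symmetrically in x. Each leg rises 612 mm vertically over 255 mm of horizontal reach and is 663 mm long along its own axis. Every leg's outer bottom edge rests on the floor and its outer top edge meets a bottom edge of the beam — the left legs (tilting toward +x) meet the beam's −x bottom edge, the right legs (their mirror images, tilting toward −x) meet its +x bottom edge — so the leg tops tuck under the beam, the beam's underside is 612 mm above the floor, and the feet are 600 mm apart outside-to-outside with the beam centred between them. The two leg pairs are set in 60 mm from either end of the beam.


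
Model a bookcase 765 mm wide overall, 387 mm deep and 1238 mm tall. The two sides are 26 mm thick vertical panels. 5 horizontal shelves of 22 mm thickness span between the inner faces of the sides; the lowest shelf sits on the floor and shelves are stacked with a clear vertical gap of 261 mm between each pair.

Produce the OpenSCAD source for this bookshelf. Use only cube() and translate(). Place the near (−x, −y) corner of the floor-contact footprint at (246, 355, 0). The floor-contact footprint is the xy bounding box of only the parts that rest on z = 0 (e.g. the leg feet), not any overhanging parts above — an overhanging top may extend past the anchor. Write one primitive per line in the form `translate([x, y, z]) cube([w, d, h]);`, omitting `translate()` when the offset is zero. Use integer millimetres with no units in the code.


translate([246, 355, 0]) cube([26, 387, 1238]);
translate([985, 355, 0]) cube([26, 387, 1238]);
translate([272, 355, 0]) cube([713, 387, 22]);
translate([272, 355, 283]) cube([713, 387, 22]);
translate([272, 355, 566]) cube([713, 387, 22]);
translate([272, 355, 849]) cube([713, 387, 22]);
translate([272, 355, 1132]) cube([713, 387, 22]);


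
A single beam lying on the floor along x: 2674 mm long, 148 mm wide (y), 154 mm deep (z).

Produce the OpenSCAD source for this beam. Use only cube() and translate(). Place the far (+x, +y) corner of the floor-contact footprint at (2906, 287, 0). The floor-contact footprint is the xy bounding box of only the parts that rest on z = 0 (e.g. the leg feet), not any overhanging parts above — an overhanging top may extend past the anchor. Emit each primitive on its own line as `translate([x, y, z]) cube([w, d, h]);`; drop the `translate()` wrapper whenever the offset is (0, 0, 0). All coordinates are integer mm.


translate([232, 139, 0]) cube([2674, 148, 154]);


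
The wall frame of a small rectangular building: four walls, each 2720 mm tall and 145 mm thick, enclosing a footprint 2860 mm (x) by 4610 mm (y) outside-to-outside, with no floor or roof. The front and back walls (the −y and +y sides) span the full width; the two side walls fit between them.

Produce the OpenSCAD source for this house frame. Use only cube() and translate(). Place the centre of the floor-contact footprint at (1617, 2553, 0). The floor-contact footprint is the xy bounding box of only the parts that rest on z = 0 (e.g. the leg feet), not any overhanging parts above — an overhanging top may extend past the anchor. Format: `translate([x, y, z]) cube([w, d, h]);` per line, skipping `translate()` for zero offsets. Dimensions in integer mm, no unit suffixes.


translate([187, 248, 0]) cube([2860, 145, 2720]);
translate([187, 4713, 0]) cube([2860, 145, 2720]);
translate([187, 393, 0]) cube([145, 4320, 2720]);
translate([2902, 393, 0]) cube([145, 4320, 2720]);


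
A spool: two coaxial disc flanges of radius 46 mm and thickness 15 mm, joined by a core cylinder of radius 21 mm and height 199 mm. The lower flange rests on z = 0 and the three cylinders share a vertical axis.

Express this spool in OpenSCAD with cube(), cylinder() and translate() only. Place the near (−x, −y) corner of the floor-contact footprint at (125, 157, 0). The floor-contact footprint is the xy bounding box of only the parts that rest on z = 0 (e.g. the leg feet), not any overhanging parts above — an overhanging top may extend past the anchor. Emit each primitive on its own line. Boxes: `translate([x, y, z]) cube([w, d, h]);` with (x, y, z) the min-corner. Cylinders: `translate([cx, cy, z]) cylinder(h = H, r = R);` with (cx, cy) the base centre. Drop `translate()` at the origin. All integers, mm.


translate([171, 203, 0]) cylinder(h = 15, r = 46);
translate([171, 203, 15]) cylinder(h = 199, r = 21);
translate([171, 203, 214]) cylinder(h = 15, r = 46);


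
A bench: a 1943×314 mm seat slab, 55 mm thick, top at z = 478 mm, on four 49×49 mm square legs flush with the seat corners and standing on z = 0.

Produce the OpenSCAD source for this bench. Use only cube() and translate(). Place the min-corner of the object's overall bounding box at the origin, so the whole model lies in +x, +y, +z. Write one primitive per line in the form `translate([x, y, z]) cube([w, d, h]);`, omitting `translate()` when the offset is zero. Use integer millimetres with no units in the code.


// leg_h = 478 − 55 = 423
translate([0, 0, 423]) cube([1943, 314, 55]);
cube([49, 49, 423]);
translate([0, 265, 0]) cube([49, 49, 423]);
translate([1894, 0, 0]) cube([49, 49, 423]);
translate([1894, 265, 0]) cube([49, 49, 423]);


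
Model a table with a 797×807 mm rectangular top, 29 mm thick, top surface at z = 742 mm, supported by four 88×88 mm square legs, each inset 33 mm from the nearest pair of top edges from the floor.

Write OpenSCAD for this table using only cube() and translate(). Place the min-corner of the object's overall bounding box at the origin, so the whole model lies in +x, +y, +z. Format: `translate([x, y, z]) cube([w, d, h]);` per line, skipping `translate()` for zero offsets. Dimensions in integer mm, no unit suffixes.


// leg_h = 742 - 29 = 713
translate([0, 0, 713]) cube([797, 807, 29]);
translate([33, 33, 0]) cube([88, 88, 713]);
translate([676, 33, 0]) cube([88, 88, 713]);
translate([33, 686, 0]) cube([88, 88, 713]);
translate([676, 686, 0]) cube([88, 88, 713]);


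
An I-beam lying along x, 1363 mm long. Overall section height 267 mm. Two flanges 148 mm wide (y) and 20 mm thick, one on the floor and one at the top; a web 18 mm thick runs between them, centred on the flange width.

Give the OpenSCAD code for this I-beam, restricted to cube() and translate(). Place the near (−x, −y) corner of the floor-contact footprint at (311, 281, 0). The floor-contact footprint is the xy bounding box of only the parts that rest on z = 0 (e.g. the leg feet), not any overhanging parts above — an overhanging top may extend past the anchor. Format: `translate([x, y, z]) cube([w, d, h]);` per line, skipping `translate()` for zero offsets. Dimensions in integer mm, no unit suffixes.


translate([311, 281, 0]) cube([1363, 148, 20]);
translate([311, 346, 20]) cube([1363, 18, 227]);
translate([311, 281, 247]) cube([1363, 148, 20]);


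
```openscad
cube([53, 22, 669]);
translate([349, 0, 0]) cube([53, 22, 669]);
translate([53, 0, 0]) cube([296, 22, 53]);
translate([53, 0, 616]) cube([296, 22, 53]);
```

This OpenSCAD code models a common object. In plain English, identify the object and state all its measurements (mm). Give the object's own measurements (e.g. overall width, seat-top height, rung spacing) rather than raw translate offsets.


A rectangular picture frame lying in the x–z plane (depth along y). The opening is 296 mm wide (x) by 563 mm tall (z), surrounded by a border 53 mm wide on all four sides. The frame is 22 mm deep and is made of two full-height vertical stiles with two horizontal rails fitted between them.


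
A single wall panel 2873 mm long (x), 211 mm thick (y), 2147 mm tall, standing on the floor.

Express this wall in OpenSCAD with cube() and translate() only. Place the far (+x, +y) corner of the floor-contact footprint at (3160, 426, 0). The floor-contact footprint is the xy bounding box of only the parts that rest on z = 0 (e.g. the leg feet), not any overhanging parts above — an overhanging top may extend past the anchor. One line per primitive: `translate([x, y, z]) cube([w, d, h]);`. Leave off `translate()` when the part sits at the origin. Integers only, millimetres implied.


translate([287, 215, 0]) cube([2873, 211, 2147]);


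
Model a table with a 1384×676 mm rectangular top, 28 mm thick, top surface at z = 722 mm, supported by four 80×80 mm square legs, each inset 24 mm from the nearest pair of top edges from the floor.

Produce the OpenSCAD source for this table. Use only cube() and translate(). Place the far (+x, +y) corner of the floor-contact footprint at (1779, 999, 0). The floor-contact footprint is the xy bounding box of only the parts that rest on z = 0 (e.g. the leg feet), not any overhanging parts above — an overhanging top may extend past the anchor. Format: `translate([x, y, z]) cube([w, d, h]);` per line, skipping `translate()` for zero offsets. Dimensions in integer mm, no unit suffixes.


translate([419, 347, 694]) cube([1384, 676, 28]);
translate([443, 371, 0]) cube([80, 80, 694]);
translate([1699, 371, 0]) cube([80, 80, 694]);
translate([443, 919, 0]) cube([80, 80, 694]);
translate([1699, 919, 0]) cube([80, 80, 694]);


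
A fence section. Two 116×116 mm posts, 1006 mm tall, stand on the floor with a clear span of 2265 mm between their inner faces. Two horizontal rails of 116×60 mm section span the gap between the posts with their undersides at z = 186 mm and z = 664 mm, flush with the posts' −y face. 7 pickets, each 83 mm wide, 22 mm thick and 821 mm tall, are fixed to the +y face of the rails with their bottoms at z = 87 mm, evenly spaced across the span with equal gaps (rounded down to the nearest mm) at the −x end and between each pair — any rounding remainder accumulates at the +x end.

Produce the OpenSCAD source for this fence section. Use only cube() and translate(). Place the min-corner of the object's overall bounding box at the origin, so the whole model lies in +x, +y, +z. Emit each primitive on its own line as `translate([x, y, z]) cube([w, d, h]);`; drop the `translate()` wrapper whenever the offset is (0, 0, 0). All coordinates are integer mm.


cube([116, 116, 1006]);
translate([2381, 0, 0]) cube([116, 116, 1006]);
translate([116, 0, 186]) cube([2265, 116, 60]);
translate([116, 0, 664]) cube([2265, 116, 60]);
translate([326, 116, 87]) cube([83, 22, 821]);
translate([619, 116, 87]) cube([83, 22, 821]);
translate([912, 116, 87]) cube([83, 22, 821]);
translate([1205, 116, 87]) cube([83, 22, 821]);
translate([1498, 116, 87]) cube([83, 22, 821]);
translate([1791, 116, 87]) cube([83, 22, 821]);
translate([2084, 116, 87]) cube([83, 22, 821]);


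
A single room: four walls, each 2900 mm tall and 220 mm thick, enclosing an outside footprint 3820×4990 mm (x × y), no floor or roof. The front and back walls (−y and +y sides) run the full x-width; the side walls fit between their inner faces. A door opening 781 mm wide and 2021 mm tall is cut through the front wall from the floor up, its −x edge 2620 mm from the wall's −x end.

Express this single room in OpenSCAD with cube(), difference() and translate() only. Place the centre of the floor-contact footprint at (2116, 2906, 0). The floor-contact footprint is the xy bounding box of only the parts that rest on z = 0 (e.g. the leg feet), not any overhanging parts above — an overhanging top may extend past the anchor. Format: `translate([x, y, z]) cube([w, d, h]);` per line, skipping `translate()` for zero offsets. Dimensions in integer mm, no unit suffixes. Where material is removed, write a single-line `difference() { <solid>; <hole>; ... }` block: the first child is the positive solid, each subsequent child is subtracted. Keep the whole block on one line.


difference() { translate([206, 411, 0]) cube([3820, 220, 2900]); translate([2826, 411, 0]) cube([781, 220, 2021]); }
translate([206, 5181, 0]) cube([3820, 220, 2900]);
translate([206, 631, 0]) cube([220, 4550, 2900]);
translate([3806, 631, 0]) cube([220, 4550, 2900]);


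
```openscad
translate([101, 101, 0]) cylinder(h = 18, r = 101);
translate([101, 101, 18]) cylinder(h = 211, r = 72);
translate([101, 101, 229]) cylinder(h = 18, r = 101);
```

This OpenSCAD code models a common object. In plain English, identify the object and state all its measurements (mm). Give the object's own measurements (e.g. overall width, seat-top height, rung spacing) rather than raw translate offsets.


A spool: two coaxial disc flanges of radius 101 mm and thickness 18 mm, joined by a core cylinder of radius 72 mm and height 211 mm. The lower flange rests on z = 0 and the three cylinders share a vertical axis.


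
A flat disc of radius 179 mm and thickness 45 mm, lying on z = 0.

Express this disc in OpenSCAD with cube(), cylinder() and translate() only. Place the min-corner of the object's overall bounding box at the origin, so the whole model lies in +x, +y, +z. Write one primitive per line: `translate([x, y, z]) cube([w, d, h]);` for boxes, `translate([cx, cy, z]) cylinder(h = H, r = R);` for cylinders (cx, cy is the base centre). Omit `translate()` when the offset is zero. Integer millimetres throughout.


translate([179, 179, 0]) cylinder(h = 45, r = 179);


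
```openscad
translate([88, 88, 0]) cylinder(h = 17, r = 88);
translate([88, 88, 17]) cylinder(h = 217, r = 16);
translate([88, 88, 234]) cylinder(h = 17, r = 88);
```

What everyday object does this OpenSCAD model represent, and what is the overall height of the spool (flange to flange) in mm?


A spool. The overall height is 251 mm.

Three coaxial cylinders, large–small–large — a spool. Two 17 mm flanges and a 217 mm core give 17 + 217 + 17 = 251 mm.


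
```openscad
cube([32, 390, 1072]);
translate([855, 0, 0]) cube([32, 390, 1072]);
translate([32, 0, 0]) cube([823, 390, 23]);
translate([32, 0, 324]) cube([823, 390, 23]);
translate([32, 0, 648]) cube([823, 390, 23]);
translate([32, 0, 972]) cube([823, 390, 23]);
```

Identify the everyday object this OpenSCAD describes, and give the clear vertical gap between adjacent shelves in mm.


A bookshelf. The clear shelf gap is 301 mm.

Two tall side panels with 4 horizontal boards between them — a bookshelf. The first two shelf undersides are at z = 0 and z = 324; with shelf thickness 23, the clear gap is 324 − 0 − 23 = 301 mm.


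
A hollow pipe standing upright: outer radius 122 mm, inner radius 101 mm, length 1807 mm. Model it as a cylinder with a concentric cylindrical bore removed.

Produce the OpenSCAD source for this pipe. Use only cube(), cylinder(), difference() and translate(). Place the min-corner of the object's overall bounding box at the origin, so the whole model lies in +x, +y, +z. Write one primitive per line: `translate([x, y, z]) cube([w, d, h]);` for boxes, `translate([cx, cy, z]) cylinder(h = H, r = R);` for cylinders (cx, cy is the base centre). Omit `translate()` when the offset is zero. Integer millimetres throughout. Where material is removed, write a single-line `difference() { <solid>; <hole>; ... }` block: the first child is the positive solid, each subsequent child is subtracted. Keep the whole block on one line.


difference() { translate([122, 122, 0]) cylinder(h = 1807, r = 122); translate([122, 122, 0]) cylinder(h = 1807, r = 101); }


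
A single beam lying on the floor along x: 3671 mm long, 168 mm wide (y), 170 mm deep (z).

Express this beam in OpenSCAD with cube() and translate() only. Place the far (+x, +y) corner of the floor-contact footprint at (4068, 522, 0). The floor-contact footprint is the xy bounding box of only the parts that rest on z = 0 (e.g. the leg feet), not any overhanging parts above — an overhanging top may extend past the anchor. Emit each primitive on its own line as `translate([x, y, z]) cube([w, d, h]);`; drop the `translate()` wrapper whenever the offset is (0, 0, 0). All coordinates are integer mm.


translate([397, 354, 0]) cube([3671, 168, 170]);


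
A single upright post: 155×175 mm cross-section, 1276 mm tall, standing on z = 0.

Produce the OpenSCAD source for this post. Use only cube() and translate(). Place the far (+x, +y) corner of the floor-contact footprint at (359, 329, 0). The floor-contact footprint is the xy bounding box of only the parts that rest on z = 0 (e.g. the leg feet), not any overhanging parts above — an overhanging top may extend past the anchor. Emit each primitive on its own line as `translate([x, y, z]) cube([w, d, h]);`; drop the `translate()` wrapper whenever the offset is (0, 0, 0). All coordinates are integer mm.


translate([204, 154, 0]) cube([155, 175, 1276]);


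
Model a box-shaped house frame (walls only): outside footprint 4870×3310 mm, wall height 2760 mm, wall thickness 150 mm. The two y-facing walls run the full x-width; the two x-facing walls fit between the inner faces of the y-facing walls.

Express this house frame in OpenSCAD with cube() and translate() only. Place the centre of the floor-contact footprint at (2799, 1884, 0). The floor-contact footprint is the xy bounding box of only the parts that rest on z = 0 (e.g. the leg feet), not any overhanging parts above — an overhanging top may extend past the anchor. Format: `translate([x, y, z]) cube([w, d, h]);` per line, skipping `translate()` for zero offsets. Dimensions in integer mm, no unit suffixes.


translate([364, 229, 0]) cube([4870, 150, 2760]);
translate([364, 3389, 0]) cube([4870, 150, 2760]);
translate([364, 379, 0]) cube([150, 3010, 2760]);
translate([5084, 379, 0]) cube([150, 3010, 2760]);


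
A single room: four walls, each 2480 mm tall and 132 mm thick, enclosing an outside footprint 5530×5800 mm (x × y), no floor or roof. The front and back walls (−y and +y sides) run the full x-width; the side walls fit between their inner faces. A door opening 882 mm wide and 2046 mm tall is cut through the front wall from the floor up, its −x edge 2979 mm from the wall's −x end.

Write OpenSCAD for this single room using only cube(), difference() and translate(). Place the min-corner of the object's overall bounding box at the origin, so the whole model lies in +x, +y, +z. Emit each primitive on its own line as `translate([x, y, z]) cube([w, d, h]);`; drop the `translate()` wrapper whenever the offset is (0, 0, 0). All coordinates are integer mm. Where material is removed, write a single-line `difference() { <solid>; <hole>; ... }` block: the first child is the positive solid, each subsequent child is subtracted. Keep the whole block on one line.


difference() { cube([5530, 132, 2480]); translate([2979, 0, 0]) cube([882, 132, 2046]); }
translate([0, 5668, 0]) cube([5530, 132, 2480]);
translate([0, 132, 0]) cube([132, 5536, 2480]);
translate([5398, 132, 0]) cube([132, 5536, 2480]);


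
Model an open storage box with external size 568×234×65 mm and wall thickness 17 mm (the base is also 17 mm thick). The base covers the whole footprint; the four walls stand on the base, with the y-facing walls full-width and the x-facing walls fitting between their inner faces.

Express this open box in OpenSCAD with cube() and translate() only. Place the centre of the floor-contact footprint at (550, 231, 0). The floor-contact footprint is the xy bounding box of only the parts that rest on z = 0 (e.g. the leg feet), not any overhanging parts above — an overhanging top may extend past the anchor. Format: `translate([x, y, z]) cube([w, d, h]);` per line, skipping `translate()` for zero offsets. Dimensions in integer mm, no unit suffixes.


translate([266, 114, 0]) cube([568, 234, 17]);
translate([266, 114, 17]) cube([568, 17, 48]);
translate([266, 331, 17]) cube([568, 17, 48]);
translate([266, 131, 17]) cube([17, 200, 48]);
translate([817, 131, 17]) cube([17, 200, 48]);


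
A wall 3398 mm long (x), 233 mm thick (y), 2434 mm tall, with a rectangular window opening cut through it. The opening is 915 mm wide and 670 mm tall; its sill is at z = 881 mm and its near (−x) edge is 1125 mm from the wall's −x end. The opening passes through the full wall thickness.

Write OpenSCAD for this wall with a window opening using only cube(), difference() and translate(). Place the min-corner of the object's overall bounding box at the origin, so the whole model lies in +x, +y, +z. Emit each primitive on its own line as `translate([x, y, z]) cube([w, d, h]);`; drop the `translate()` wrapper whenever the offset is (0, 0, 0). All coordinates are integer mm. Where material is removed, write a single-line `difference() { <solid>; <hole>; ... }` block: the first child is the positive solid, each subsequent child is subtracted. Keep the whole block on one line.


difference() { cube([3398, 233, 2434]); translate([1125, 0, 881]) cube([915, 233, 670]); }


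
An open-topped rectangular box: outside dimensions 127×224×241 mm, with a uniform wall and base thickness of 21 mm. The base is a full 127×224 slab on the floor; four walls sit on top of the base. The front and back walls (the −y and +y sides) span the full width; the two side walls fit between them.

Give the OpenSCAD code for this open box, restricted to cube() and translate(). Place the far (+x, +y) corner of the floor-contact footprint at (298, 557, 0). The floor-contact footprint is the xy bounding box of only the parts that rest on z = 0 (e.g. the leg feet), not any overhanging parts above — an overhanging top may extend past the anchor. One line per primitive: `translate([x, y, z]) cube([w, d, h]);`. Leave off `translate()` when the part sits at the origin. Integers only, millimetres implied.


translate([171, 333, 0]) cube([127, 224, 21]);
translate([171, 333, 21]) cube([127, 21, 220]);
translate([171, 536, 21]) cube([127, 21, 220]);
translate([171, 354, 21]) cube([21, 182, 220]);
translate([277, 354, 21]) cube([21, 182, 220]);


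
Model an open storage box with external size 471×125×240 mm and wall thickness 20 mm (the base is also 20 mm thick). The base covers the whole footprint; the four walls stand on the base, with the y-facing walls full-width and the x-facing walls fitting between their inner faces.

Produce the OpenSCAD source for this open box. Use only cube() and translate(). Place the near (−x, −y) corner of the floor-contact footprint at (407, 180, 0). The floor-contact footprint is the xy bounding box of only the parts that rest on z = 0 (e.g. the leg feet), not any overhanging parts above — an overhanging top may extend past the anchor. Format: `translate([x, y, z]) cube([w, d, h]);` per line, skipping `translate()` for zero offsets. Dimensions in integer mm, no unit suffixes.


translate([407, 180, 0]) cube([471, 125, 20]);
translate([407, 180, 20]) cube([471, 20, 220]);
translate([407, 285, 20]) cube([471, 20, 220]);
translate([407, 200, 20]) cube([20, 85, 220]);
translate([858, 200, 20]) cube([20, 85, 220]);


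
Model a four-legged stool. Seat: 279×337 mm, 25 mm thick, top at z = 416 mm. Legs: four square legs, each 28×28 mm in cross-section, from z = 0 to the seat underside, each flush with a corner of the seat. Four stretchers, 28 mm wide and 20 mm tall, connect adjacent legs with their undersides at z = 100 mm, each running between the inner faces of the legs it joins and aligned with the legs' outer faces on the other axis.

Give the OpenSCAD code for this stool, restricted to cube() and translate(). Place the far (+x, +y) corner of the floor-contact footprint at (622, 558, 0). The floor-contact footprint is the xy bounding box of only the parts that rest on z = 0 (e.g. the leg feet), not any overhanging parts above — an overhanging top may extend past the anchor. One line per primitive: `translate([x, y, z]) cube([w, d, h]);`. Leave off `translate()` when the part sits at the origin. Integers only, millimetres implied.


translate([343, 221, 391]) cube([279, 337, 25]);
translate([343, 221, 0]) cube([28, 28, 391]);
translate([594, 221, 0]) cube([28, 28, 391]);
translate([343, 530, 0]) cube([28, 28, 391]);
translate([594, 530, 0]) cube([28, 28, 391]);
translate([371, 221, 100]) cube([223, 28, 20]);
translate([371, 530, 100]) cube([223, 28, 20]);
translate([343, 249, 100]) cube([28, 281, 20]);
translate([594, 249, 100]) cube([28, 281, 20]);


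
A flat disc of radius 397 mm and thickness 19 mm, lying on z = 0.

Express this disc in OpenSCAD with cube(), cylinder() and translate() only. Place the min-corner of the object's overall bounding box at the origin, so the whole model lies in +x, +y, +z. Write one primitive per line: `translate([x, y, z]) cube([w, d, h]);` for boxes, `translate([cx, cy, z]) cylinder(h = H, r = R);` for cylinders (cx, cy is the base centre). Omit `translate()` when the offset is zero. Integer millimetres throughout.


translate([397, 397, 0]) cylinder(h = 19, r = 397);


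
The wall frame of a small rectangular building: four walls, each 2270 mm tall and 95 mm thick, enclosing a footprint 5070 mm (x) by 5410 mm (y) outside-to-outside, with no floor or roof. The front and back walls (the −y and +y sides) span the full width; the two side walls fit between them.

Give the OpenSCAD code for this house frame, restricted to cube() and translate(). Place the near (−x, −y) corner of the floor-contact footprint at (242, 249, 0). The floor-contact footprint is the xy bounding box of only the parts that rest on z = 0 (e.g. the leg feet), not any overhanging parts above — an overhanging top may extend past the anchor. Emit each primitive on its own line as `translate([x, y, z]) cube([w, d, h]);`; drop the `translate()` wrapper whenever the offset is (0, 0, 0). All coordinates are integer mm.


translate([242, 249, 0]) cube([5070, 95, 2270]);
translate([242, 5564, 0]) cube([5070, 95, 2270]);
translate([242, 344, 0]) cube([95, 5220, 2270]);
translate([5217, 344, 0]) cube([95, 5220, 2270]);


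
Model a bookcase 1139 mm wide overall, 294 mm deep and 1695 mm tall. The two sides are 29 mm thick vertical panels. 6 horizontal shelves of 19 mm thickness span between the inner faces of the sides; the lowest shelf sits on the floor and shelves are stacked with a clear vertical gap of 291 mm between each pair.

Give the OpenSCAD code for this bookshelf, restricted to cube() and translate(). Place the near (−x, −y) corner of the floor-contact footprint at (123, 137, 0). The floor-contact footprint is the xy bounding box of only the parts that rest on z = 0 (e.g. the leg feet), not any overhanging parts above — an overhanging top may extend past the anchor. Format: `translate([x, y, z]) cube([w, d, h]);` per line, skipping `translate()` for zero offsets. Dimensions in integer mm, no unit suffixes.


translate([123, 137, 0]) cube([29, 294, 1695]);
translate([1233, 137, 0]) cube([29, 294, 1695]);
translate([152, 137, 0]) cube([1081, 294, 19]);
translate([152, 137, 310]) cube([1081, 294, 19]);
translate([152, 137, 620]) cube([1081, 294, 19]);
translate([152, 137, 930]) cube([1081, 294, 19]);
translate([152, 137, 1240]) cube([1081, 294, 19]);
translate([152, 137, 1550]) cube([1081, 294, 19]);


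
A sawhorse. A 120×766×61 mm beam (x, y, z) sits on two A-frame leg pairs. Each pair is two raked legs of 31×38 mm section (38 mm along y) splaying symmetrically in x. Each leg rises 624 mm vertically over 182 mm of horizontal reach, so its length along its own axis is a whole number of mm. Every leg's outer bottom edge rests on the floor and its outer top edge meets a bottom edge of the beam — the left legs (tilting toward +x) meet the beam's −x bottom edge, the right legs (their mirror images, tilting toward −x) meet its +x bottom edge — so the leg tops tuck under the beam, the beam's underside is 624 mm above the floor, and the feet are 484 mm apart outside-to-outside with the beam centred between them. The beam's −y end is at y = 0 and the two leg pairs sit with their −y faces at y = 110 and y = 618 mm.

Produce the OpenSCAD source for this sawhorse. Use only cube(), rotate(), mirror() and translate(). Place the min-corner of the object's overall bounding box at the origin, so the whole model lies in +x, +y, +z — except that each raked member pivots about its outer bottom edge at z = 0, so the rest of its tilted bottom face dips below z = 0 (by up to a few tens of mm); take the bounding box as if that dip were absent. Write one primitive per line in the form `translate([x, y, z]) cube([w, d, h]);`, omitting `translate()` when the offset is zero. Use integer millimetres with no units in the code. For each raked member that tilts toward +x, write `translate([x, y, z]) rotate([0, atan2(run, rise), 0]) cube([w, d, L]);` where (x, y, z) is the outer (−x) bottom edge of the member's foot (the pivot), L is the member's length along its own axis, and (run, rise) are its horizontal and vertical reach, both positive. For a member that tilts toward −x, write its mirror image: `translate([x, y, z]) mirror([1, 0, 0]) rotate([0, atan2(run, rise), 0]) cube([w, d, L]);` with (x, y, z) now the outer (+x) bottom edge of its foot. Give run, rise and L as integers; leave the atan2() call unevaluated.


translate([182, 0, 624]) cube([120, 766, 61]);
translate([0, 110, 0]) rotate([0, atan2(182, 624), 0]) cube([31, 38, 650]);
translate([484, 110, 0]) mirror([1, 0, 0]) rotate([0, atan2(182, 624), 0]) cube([31, 38, 650]);
translate([0, 618, 0]) rotate([0, atan2(182, 624), 0]) cube([31, 38, 650]);
translate([484, 618, 0]) mirror([1, 0, 0]) rotate([0, atan2(182, 624), 0]) cube([31, 38, 650]);
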